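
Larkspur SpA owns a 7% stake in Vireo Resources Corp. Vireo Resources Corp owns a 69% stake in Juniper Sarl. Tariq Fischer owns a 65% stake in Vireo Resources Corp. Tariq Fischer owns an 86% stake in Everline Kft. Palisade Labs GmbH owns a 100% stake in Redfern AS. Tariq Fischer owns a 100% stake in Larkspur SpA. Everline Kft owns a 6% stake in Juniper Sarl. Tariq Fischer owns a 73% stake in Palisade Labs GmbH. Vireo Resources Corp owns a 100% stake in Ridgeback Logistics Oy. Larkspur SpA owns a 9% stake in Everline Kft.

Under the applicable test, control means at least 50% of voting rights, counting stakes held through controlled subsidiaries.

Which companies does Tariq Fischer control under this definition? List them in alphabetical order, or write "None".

Tariq holds 100% of Larkspur, so Tariq controls Larkspur.
Tariq and Larkspur together hold 65% + 7% = 72% of Vireo, so Tariq controls Vireo.
Tariq holds 73% of Palisade, so Tariq controls Palisade.
Tariq and Larkspur together hold 86% + 9% = 95% of Everline, so Tariq controls Everline.
Vireo holds 100% of Ridgeback, so Tariq controls Ridgeback.
Vireo and Everline together hold 69% + 6% = 75% of Juniper, so Tariq controls Juniper.
Palisade holds 100% of Redfern, so Tariq controls Redfern.

Everline Kft, Juniper Sarl, Larkspur SpA, Palisade Labs GmbH, Redfern AS, Ridgeback Logistics Oy, Vireo Resources Corp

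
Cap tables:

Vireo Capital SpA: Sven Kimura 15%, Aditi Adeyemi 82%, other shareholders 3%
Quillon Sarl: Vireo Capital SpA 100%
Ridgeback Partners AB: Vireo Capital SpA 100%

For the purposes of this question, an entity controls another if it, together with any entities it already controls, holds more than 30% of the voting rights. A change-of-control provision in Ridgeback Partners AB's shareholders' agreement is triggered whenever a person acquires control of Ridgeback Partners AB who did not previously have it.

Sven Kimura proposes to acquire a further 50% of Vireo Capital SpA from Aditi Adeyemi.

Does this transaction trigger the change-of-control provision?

The purchase adds only to Sven's holdings (Aditi's stake shrinks), so Sven is the only person who could newly come to control Ridgeback.
Sven's largest direct stake is 15% in Vireo, which does not meet the threshold, so Sven controls no company.
Neither Sven nor any entity Sven controls holds any voting interest in Ridgeback.
So before the transaction, Sven does not control Ridgeback.
After the purchase, Sven's direct stake in Vireo rises to 15% + 50% = 65%, and Aditi's stake falls to 32%.
Sven holds 65% of Vireo, so Sven controls Vireo.
Vireo holds 100% of Ridgeback, so Sven controls Ridgeback.
Sven did not control Ridgeback before and does after, so the clause is triggered.

Yes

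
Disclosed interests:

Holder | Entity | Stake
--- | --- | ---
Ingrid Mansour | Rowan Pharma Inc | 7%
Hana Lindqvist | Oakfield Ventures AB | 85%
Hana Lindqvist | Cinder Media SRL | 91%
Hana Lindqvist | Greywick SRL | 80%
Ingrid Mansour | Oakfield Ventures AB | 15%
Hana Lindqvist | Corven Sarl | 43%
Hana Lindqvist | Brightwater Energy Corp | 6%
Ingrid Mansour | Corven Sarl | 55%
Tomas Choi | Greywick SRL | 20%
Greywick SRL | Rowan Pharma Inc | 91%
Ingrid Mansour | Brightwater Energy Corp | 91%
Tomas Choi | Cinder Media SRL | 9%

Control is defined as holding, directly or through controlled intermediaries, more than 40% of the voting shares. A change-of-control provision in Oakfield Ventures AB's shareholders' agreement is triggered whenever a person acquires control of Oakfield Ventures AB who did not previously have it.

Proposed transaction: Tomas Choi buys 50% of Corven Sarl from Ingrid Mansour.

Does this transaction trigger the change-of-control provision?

No

The purchase adds only to Tomas's holdings (Ingrid's stake shrinks), so Tomas is the only person who could newly come to control Oakfield.
Tomas's largest direct stake is 20% in Greywick, which does not meet the threshold, so Tomas controls no company.
Neither Tomas nor any entity Tomas controls holds any voting interest in Oakfield.
So before the transaction, Tomas does not control Oakfield.
After the purchase, Tomas holds 50% of Corven directly, and Ingrid's stake falls to 5%.
Tomas holds 50% of Corven, so Tomas controls Corven.
After the transaction, neither Tomas nor any entity Tomas controls holds a voting interest in Oakfield, so Tomas still does not control it.
No new person acquires control, so the clause is not triggered.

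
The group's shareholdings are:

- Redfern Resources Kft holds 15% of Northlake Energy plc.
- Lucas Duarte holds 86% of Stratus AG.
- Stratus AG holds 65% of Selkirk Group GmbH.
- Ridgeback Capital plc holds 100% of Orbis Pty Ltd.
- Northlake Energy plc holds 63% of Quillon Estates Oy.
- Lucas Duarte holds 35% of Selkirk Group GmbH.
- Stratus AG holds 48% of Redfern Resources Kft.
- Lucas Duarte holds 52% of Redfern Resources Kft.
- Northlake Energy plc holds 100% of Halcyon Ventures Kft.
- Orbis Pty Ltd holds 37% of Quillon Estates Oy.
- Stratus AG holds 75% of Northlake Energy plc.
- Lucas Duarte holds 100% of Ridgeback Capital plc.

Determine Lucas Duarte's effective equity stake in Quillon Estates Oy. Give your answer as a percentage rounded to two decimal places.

Lucas reaches Quillon along 4 paths.
Via Ridgeback → Orbis: 100% × 100% × 37% = 37%.
Via Stratus → Northlake: 86% × 75% × 63% = 40.635%.
Via Redfern → Northlake: 52% × 15% × 63% = 4.914%.
Via Stratus → Redfern → Northlake: 86% × 48% × 15% × 63% = 3.90096%.
Total: 37% + 40.635% + 4.914% + 3.90096% = 86.44996%.
Rounded: 86.45%.

86.45%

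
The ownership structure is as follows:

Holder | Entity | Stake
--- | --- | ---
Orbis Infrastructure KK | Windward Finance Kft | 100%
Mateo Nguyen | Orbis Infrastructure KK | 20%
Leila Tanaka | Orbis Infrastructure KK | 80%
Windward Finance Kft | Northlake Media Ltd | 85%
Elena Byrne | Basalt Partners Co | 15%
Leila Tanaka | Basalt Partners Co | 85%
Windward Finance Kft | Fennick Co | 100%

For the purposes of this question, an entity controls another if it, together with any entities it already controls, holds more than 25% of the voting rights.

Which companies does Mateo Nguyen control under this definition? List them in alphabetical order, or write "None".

None

Mateo's largest direct stake is 20% in Orbis, which does not meet the threshold.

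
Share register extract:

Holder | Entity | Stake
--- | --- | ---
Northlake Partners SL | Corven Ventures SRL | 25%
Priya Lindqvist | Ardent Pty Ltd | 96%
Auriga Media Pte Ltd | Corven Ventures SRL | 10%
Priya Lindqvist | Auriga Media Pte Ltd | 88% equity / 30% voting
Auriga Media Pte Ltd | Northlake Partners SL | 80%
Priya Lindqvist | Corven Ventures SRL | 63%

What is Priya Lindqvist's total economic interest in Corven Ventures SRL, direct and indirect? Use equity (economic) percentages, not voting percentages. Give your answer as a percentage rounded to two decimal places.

Priya reaches Corven along 3 paths.
Via Auriga → Northlake: 88% × 80% × 25% = 17.6%.
Direct stake: 63% = 63%.
Via Auriga: 88% × 10% = 8.8%.
Total: 17.6% + 63% + 8.8% = 89.4%.
Rounded: 89.40%.

89.40%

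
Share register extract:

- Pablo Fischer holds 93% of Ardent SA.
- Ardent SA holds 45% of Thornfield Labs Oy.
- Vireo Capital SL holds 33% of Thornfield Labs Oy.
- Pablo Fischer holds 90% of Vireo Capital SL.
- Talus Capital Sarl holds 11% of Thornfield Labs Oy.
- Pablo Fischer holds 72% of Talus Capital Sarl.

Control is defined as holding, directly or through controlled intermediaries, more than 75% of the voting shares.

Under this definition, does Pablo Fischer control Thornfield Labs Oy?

Pablo holds 90% of Vireo, so Pablo controls Vireo.
Pablo holds 93% of Ardent, so Pablo controls Ardent.
Ardent and Vireo together hold 45% + 33% = 78% of Thornfield, so Pablo controls Thornfield.

Yes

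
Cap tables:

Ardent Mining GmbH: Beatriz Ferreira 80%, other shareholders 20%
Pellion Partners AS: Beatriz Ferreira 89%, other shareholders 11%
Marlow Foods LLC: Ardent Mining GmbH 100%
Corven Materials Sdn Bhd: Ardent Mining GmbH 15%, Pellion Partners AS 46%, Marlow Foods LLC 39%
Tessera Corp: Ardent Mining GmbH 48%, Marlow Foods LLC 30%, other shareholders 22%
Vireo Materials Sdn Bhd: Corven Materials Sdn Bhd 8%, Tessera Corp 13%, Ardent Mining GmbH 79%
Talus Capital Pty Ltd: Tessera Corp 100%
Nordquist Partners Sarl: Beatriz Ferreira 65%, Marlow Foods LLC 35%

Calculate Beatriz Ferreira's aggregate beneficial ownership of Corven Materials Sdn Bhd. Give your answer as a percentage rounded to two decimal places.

84.14%

Beatriz reaches Corven along 3 paths.
Via Ardent: 80% × 15% = 12%.
Via Pellion: 89% × 46% = 40.94%.
Via Ardent → Marlow: 80% × 100% × 39% = 31.2%.
Total: 12% + 40.94% + 31.2% = 84.14%.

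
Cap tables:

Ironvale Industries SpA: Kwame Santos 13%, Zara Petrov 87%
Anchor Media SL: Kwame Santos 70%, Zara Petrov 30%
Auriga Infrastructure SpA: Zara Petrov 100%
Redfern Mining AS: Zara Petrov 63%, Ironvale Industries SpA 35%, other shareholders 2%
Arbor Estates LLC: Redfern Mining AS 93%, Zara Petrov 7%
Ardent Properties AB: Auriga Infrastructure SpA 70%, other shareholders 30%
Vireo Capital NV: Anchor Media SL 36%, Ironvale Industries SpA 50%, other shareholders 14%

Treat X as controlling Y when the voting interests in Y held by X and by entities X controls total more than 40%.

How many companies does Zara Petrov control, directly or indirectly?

Zara holds 87% of Ironvale, so Zara controls Ironvale.
Zara holds 100% of Auriga, so Zara controls Auriga.
Zara and Ironvale together hold 63% + 35% = 98% of Redfern, so Zara controls Redfern.
Redfern and Zara together hold 93% + 7% = 100% of Arbor, so Zara controls Arbor.
Auriga holds 70% of Ardent, so Zara controls Ardent.
Ironvale holds 50% of Vireo, so Zara controls Vireo.
No other company's threshold is met.
Zara controls 6 companies.

6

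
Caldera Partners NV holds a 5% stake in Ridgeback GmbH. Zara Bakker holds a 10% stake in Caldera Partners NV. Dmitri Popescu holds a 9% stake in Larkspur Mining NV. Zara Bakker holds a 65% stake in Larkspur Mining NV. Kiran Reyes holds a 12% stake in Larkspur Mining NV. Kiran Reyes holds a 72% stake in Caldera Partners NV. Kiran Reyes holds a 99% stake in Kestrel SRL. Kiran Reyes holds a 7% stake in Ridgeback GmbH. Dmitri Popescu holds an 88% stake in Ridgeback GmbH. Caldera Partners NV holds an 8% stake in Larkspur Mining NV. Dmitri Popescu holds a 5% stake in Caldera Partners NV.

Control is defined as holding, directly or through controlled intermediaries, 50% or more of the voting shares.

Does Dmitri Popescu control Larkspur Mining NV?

No

Dmitri holds 88% of Ridgeback, so Dmitri controls Ridgeback.
In Larkspur, Dmitri's side holds only 9%, not ≥ 50%.
So Dmitri does not control Larkspur.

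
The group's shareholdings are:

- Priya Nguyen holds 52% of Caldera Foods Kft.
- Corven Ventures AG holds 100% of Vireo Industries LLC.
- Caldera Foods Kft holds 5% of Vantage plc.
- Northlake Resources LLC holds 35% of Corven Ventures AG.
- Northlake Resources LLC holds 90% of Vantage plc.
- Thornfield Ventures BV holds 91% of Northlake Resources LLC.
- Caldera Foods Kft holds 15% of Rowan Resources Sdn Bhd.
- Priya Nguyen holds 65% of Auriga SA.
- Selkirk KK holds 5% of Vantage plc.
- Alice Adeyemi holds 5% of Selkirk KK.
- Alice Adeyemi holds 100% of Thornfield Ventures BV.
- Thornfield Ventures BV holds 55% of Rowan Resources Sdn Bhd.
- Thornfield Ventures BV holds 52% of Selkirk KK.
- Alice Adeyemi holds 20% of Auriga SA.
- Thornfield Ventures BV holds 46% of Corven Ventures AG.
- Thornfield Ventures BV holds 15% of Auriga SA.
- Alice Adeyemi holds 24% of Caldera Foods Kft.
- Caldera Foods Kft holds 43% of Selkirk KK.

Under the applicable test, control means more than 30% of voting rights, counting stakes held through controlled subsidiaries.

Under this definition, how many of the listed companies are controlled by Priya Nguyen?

Priya holds 52% of Caldera, so Priya controls Caldera.
Priya holds 65% of Auriga, so Priya controls Auriga.
Caldera holds 43% of Selkirk, so Priya controls Selkirk.
No other company's threshold is met.
Priya controls 3 companies.

3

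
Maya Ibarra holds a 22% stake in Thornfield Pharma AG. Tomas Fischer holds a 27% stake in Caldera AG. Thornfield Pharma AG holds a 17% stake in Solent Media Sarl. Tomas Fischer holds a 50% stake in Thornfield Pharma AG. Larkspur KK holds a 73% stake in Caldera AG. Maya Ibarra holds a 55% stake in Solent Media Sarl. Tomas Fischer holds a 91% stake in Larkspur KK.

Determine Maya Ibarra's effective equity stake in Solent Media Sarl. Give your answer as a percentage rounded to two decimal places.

58.74%

Maya reaches Solent along 2 paths.
Via Thornfield: 22% × 17% = 3.74%.
Direct stake: 55% = 55%.
Total: 3.74% + 55% = 58.74%.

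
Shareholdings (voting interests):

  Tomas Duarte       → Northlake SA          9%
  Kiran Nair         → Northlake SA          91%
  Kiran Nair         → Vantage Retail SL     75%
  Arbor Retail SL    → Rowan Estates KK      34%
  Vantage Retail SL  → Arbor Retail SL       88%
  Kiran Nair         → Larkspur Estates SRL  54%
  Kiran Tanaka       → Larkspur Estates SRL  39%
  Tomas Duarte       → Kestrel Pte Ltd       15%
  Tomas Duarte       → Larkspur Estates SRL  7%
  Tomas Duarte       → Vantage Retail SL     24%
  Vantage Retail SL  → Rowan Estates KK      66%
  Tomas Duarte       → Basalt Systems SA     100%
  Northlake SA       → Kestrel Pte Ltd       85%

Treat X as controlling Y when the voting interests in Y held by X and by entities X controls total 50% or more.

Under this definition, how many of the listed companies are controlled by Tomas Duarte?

1

Tomas holds 100% of Basalt, so Tomas controls Basalt.
No other company's threshold is met.
Tomas controls 1 company.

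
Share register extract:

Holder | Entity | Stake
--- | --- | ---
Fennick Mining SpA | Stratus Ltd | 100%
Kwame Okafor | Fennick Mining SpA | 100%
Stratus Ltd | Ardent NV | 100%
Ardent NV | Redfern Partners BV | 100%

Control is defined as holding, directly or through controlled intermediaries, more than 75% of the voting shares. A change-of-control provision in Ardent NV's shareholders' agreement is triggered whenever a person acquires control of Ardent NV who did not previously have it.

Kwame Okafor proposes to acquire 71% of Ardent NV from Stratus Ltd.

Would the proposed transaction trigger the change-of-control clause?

No

The purchase adds only to Kwame's holdings (Stratus's stake shrinks), so Kwame is the only person who could newly come to control Ardent.
Kwame holds 100% of Fennick, so Kwame controls Fennick.
Fennick holds 100% of Stratus, so Kwame controls Stratus.
Stratus holds 100% of Ardent, so Kwame controls Ardent.
So Kwame already controls Ardent before the transaction.
After the purchase, Kwame holds 71% of Ardent directly, and Stratus's stake falls to 29%.
Kwame controlled Ardent already, so this is not a new person acquiring control; every other person's position is unchanged or reduced.
No new person acquires control, so the clause is not triggered.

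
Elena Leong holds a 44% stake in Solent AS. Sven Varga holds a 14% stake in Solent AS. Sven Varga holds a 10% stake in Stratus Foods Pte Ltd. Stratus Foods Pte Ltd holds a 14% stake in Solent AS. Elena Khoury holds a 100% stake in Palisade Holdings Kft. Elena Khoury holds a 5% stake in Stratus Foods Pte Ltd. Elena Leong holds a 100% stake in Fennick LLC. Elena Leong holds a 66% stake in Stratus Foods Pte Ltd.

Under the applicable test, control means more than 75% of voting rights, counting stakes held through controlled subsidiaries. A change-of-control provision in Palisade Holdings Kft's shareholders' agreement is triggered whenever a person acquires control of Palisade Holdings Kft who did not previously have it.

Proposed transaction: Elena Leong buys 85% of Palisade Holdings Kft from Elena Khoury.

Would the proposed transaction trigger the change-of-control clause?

Yes

The purchase adds only to Elena Leong's holdings (Elena Khoury's stake shrinks), so Elena Leong is the only person who could newly come to control Palisade.
Elena Leong holds 100% of Fennick, so Elena Leong controls Fennick.
Neither Elena Leong nor any entity Elena Leong controls holds any voting interest in Palisade.
So before the transaction, Elena Leong does not control Palisade.
After the purchase, Elena Leong holds 85% of Palisade directly, and Elena Khoury's stake falls to 15%.
Elena Leong holds 85% of Palisade, so Elena Leong controls Palisade.
Elena Leong did not control Palisade before and does after, so the clause is triggered.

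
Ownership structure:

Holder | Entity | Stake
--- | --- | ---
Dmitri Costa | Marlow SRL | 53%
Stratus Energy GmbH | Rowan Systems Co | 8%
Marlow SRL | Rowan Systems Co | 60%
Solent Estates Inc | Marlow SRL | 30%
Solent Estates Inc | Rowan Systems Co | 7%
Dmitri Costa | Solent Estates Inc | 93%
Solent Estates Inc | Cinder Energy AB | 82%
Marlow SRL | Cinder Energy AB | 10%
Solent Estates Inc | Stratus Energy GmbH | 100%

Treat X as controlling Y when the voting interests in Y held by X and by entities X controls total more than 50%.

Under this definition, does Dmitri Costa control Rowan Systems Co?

Dmitri holds 93% of Solent, so Dmitri controls Solent.
Solent holds 100% of Stratus, so Dmitri controls Stratus.
Solent and Dmitri together hold 30% + 53% = 83% of Marlow, so Dmitri controls Marlow.
Solent and Stratus and Marlow together hold 7% + 8% + 60% = 75% of Rowan, so Dmitri controls Rowan.

Yes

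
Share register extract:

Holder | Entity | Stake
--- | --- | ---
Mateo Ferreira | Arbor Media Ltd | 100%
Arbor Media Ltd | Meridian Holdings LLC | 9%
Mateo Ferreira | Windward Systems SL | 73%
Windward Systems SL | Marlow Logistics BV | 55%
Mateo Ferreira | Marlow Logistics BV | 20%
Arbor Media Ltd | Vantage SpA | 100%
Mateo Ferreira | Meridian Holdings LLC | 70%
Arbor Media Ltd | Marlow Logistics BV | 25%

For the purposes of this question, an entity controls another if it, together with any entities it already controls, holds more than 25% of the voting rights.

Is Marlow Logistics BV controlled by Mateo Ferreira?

Yes

Mateo holds 100% of Arbor, so Mateo controls Arbor.
Mateo holds 73% of Windward, so Mateo controls Windward.
Arbor and Windward and Mateo together hold 25% + 55% + 20% = 100% of Marlow, so Mateo controls Marlow.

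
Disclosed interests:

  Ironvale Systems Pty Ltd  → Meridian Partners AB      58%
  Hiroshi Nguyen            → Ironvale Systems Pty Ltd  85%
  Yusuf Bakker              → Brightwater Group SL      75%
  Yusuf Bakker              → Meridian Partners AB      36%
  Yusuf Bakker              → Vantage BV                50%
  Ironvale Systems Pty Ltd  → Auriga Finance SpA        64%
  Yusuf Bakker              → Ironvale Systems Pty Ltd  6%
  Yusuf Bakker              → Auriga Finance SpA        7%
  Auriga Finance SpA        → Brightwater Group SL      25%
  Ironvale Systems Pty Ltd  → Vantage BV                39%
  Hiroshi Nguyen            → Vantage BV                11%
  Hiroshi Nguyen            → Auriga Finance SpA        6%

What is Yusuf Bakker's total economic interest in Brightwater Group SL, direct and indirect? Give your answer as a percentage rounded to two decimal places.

77.71%

Yusuf reaches Brightwater along 3 paths.
Direct stake: 75% = 75%.
Via Ironvale → Auriga: 6% × 64% × 25% = 0.96%.
Via Auriga: 7% × 25% = 1.75%.
Total: 75% + 0.96% + 1.75% = 77.71%.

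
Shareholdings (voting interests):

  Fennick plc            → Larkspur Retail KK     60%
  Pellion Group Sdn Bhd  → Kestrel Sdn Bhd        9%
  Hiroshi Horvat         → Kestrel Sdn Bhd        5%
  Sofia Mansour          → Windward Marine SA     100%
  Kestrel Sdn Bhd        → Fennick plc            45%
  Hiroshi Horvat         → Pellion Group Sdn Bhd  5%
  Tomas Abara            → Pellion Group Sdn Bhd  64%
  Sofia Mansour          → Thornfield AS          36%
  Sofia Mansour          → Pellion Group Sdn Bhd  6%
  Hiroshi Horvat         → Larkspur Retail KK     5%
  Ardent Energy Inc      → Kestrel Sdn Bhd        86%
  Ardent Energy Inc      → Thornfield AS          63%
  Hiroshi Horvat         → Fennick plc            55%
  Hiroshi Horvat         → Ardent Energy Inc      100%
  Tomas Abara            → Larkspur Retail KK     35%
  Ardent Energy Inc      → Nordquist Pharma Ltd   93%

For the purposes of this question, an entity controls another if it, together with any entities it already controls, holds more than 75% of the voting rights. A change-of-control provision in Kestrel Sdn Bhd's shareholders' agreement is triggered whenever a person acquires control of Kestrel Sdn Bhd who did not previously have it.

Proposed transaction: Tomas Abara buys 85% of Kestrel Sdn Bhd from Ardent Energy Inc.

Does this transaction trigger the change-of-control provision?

Yes

The purchase adds only to Tomas's holdings (Ardent's stake shrinks), so Tomas is the only person who could newly come to control Kestrel.
Tomas's largest direct stake is 64% in Pellion, which does not meet the threshold, so Tomas controls no company.
Neither Tomas nor any entity Tomas controls holds any voting interest in Kestrel.
So before the transaction, Tomas does not control Kestrel.
After the purchase, Tomas holds 85% of Kestrel directly, and Ardent's stake falls to 1%.
Tomas holds 85% of Kestrel, so Tomas controls Kestrel.
Tomas did not control Kestrel before and does after, so the clause is triggered.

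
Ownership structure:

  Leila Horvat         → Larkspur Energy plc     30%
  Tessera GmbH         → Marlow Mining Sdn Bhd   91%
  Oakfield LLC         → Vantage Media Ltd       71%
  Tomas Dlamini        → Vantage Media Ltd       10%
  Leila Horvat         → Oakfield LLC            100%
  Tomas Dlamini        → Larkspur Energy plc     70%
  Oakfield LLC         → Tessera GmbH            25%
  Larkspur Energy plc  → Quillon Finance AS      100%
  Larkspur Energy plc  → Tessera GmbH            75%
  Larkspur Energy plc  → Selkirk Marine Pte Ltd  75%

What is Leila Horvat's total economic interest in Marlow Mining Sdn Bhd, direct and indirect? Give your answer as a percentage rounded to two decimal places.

43.23%

Leila reaches Marlow along 2 paths.
Via Larkspur → Tessera: 30% × 75% × 91% = 20.475%.
Via Oakfield → Tessera: 100% × 25% × 91% = 22.75%.
Total: 20.475% + 22.75% = 43.225%.
Rounded: 43.23%.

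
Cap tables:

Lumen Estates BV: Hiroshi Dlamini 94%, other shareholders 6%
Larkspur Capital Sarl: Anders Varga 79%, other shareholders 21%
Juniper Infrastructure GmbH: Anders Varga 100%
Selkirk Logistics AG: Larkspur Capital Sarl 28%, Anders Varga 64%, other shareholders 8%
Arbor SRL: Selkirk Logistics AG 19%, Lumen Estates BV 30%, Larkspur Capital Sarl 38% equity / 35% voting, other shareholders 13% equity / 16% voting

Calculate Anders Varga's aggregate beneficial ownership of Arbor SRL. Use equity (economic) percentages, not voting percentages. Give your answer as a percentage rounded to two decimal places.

Anders reaches Arbor along 3 paths.
Via Larkspur → Selkirk: 79% × 28% × 19% = 4.2028%.
Via Selkirk: 64% × 19% = 12.16%.
Via Larkspur: 79% × 38% = 30.02%.
Total: 4.2028% + 12.16% + 30.02% = 46.3828%.
Rounded: 46.38%.

46.38%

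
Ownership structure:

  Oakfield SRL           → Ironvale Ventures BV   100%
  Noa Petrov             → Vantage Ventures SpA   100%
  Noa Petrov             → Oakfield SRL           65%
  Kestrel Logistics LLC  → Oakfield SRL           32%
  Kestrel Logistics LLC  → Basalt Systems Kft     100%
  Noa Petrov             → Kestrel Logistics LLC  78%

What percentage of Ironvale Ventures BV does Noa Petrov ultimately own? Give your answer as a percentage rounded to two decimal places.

Noa reaches Ironvale along 2 paths.
Via Kestrel → Oakfield: 78% × 32% × 100% = 24.96%.
Via Oakfield: 65% × 100% = 65%.
Total: 24.96% + 65% = 89.96%.

89.96%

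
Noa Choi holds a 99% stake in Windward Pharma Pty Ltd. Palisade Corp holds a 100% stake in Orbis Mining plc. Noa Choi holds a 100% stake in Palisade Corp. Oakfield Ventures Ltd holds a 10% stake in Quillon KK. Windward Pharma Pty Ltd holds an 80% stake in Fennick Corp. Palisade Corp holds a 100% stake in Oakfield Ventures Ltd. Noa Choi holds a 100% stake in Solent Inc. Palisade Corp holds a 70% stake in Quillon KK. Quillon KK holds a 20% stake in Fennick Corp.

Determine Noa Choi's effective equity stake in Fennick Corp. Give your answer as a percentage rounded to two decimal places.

Noa reaches Fennick along 3 paths.
Via Palisade → Quillon: 100% × 70% × 20% = 14%.
Via Palisade → Oakfield → Quillon: 100% × 100% × 10% × 20% = 2%.
Via Windward: 99% × 80% = 79.2%.
Total: 14% + 2% + 79.2% = 95.2%.
Rounded: 95.20%.

95.20%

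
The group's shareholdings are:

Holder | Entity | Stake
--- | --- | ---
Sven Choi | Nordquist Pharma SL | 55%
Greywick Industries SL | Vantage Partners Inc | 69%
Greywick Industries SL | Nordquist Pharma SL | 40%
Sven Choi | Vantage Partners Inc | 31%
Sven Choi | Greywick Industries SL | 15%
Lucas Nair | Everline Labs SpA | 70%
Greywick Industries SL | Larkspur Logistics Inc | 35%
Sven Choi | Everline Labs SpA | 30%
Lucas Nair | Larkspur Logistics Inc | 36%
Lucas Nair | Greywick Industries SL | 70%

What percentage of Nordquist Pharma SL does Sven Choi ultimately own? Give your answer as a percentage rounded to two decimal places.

61.00%

Sven reaches Nordquist along 2 paths.
Direct stake: 55% = 55%.
Via Greywick: 15% × 40% = 6%.
Total: 55% + 6% = 61%.
Rounded: 61.00%.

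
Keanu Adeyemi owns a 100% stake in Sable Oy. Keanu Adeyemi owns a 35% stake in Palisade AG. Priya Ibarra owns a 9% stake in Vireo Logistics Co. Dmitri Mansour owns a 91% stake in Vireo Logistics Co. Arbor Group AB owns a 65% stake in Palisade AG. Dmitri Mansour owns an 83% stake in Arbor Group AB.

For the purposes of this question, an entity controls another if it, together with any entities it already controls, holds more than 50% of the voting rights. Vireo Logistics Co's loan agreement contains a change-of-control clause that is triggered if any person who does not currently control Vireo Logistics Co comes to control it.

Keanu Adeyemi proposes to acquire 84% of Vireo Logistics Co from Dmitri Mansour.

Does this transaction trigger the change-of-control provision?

The purchase adds only to Keanu's holdings (Dmitri's stake shrinks), so Keanu is the only person who could newly come to control Vireo.
Keanu holds 100% of Sable, so Keanu controls Sable.
Neither Keanu nor any entity Keanu controls holds any voting interest in Vireo.
So before the transaction, Keanu does not control Vireo.
After the purchase, Keanu holds 84% of Vireo directly, and Dmitri's stake falls to 7%.
Keanu holds 84% of Vireo, so Keanu controls Vireo.
Keanu did not control Vireo before and does after, so the clause is triggered.

Yes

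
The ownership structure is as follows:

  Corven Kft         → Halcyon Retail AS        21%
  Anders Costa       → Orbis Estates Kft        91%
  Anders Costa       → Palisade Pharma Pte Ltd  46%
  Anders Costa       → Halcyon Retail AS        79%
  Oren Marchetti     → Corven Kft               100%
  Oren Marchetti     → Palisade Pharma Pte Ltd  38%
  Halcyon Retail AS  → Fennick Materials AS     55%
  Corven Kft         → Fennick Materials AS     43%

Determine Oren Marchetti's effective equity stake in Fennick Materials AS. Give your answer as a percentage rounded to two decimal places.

54.55%

Oren reaches Fennick along 2 paths.
Via Corven: 100% × 43% = 43%.
Via Corven → Halcyon: 100% × 21% × 55% = 11.55%.
Total: 43% + 11.55% = 54.55%.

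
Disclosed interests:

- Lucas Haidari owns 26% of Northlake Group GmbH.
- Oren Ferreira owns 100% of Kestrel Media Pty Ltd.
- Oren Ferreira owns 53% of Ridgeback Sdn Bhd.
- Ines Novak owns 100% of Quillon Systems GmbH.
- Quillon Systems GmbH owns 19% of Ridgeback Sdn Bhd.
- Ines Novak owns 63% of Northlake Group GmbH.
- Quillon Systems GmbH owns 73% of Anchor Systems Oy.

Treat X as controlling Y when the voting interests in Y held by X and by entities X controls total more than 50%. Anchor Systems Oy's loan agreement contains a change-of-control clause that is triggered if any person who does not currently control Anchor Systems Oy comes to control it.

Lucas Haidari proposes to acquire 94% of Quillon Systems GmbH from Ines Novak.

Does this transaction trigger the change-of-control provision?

Yes

The purchase adds only to Lucas's holdings (Ines's stake shrinks), so Lucas is the only person who could newly come to control Anchor.
Lucas's largest direct stake is 26% in Northlake, which does not meet the threshold, so Lucas controls no company.
Neither Lucas nor any entity Lucas controls holds any voting interest in Anchor.
So before the transaction, Lucas does not control Anchor.
After the purchase, Lucas holds 94% of Quillon directly, and Ines's stake falls to 6%.
Lucas holds 94% of Quillon, so Lucas controls Quillon.
Quillon holds 73% of Anchor, so Lucas controls Anchor.
Lucas did not control Anchor before and does after, so the clause is triggered.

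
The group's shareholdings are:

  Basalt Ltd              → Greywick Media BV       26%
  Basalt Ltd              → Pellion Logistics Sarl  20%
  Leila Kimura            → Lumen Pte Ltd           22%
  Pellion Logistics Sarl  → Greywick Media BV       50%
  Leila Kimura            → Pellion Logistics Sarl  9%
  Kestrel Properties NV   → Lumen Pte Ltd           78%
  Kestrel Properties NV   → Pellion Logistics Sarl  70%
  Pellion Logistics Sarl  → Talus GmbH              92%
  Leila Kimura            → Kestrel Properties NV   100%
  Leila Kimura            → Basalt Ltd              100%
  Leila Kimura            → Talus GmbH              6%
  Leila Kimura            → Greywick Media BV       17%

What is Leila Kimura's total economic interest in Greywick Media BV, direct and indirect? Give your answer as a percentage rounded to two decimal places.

92.50%

Leila reaches Greywick along 5 paths.
Via Kestrel → Pellion: 100% × 70% × 50% = 35%.
Via Pellion: 9% × 50% = 4.5%.
Via Basalt → Pellion: 100% × 20% × 50% = 10%.
Direct stake: 17% = 17%.
Via Basalt: 100% × 26% = 26%.
Total: 35% + 4.5% + 10% + 17% + 26% = 92.5%.
Rounded: 92.50%.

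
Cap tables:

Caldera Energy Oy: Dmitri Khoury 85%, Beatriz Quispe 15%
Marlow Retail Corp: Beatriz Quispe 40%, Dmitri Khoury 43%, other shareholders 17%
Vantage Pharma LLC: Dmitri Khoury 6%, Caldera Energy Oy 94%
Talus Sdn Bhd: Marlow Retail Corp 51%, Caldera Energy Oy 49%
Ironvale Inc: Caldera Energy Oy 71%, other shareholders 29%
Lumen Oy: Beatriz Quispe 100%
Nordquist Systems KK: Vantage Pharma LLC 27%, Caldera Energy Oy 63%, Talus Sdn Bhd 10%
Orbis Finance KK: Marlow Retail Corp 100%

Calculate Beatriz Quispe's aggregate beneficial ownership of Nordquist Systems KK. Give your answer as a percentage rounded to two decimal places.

16.03%

Beatriz reaches Nordquist along 4 paths.
Via Caldera → Vantage: 15% × 94% × 27% = 3.807%.
Via Caldera: 15% × 63% = 9.45%.
Via Marlow → Talus: 40% × 51% × 10% = 2.04%.
Via Caldera → Talus: 15% × 49% × 10% = 0.735%.
Total: 3.807% + 9.45% + 2.04% + 0.735% = 16.032%.
Rounded: 16.03%.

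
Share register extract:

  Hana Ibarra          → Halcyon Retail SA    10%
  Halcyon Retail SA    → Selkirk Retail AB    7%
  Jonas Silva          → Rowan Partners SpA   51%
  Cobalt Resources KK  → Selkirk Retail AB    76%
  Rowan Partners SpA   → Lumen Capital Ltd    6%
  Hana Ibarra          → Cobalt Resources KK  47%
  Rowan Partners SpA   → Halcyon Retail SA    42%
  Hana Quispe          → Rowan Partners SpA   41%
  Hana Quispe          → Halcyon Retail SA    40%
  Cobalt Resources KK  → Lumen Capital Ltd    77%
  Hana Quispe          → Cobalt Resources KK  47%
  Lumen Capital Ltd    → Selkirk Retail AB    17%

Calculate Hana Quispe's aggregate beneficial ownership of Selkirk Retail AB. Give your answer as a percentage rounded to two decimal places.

Hana Quispe reaches Selkirk along 5 paths.
Via Cobalt: 47% × 76% = 35.72%.
Via Rowan → Lumen: 41% × 6% × 17% = 0.4182%.
Via Cobalt → Lumen: 47% × 77% × 17% = 6.1523%.
Via Halcyon: 40% × 7% = 2.8%.
Via Rowan → Halcyon: 41% × 42% × 7% = 1.2054%.
Total: 35.72% + 0.4182% + 6.1523% + 2.8% + 1.2054% = 46.2959%.
Rounded: 46.30%.

46.30%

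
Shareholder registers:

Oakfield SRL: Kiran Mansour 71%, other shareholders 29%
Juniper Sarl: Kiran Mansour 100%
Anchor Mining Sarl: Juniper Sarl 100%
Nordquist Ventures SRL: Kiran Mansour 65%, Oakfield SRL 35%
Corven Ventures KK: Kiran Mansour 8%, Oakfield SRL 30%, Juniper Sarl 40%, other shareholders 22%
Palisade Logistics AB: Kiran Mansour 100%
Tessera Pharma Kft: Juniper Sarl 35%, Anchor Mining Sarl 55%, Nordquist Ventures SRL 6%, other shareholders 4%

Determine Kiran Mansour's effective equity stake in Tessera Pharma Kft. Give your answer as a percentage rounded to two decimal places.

95.39%

Kiran reaches Tessera along 4 paths.
Via Juniper: 100% × 35% = 35%.
Via Juniper → Anchor: 100% × 100% × 55% = 55%.
Via Nordquist: 65% × 6% = 3.9%.
Via Oakfield → Nordquist: 71% × 35% × 6% = 1.491%.
Total: 35% + 55% + 3.9% + 1.491% = 95.391%.
Rounded: 95.39%.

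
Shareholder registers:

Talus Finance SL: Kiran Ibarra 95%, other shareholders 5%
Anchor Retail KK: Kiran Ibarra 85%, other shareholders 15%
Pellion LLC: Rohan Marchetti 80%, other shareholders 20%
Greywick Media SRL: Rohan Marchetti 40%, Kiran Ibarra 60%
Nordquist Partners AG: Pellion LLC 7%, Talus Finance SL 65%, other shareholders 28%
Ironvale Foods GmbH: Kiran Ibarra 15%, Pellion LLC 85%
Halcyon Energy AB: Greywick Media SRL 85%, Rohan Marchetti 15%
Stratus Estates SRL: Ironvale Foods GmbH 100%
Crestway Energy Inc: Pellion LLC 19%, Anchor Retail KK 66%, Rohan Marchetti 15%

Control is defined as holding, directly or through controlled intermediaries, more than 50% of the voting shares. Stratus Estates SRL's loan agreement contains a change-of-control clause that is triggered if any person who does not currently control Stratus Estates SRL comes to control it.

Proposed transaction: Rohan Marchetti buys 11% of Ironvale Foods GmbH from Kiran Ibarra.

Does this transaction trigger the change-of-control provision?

The purchase adds only to Rohan's holdings (Kiran's stake shrinks), so Rohan is the only person who could newly come to control Stratus.
Rohan holds 80% of Pellion, so Rohan controls Pellion.
Pellion holds 85% of Ironvale, so Rohan controls Ironvale.
Ironvale holds 100% of Stratus, so Rohan controls Stratus.
So Rohan already controls Stratus before the transaction.
After the purchase, Rohan holds 11% of Ironvale directly, and Kiran's stake falls to 4%.
Rohan controlled Stratus already, so this is not a new person acquiring control; every other person's position is unchanged or reduced.
No new person acquires control, so the clause is not triggered.

No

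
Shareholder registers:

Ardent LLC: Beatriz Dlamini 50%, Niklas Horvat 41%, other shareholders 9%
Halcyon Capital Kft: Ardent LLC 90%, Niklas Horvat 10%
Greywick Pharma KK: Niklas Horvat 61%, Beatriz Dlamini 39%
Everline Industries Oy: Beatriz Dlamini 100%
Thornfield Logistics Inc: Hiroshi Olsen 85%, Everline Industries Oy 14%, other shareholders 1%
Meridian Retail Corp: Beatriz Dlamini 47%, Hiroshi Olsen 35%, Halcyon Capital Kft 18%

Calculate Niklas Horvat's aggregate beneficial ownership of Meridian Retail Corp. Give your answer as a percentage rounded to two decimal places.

8.44%

Niklas reaches Meridian along 2 paths.
Via Ardent → Halcyon: 41% × 90% × 18% = 6.642%.
Via Halcyon: 10% × 18% = 1.8%.
Total: 6.642% + 1.8% = 8.442%.
Rounded: 8.44%.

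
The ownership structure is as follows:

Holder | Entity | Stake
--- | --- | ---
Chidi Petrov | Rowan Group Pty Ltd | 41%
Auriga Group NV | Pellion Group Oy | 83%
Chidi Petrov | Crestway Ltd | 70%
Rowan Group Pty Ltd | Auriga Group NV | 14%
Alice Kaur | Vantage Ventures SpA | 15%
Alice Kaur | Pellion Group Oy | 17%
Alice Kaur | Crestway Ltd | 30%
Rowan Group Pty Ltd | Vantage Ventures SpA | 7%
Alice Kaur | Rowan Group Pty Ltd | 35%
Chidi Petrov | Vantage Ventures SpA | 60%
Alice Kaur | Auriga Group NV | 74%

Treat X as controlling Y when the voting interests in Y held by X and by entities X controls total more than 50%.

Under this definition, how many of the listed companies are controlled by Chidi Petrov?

Chidi holds 60% of Vantage, so Chidi controls Vantage.
Chidi holds 70% of Crestway, so Chidi controls Crestway.
No other company's threshold is met.
Chidi controls 2 companies.

2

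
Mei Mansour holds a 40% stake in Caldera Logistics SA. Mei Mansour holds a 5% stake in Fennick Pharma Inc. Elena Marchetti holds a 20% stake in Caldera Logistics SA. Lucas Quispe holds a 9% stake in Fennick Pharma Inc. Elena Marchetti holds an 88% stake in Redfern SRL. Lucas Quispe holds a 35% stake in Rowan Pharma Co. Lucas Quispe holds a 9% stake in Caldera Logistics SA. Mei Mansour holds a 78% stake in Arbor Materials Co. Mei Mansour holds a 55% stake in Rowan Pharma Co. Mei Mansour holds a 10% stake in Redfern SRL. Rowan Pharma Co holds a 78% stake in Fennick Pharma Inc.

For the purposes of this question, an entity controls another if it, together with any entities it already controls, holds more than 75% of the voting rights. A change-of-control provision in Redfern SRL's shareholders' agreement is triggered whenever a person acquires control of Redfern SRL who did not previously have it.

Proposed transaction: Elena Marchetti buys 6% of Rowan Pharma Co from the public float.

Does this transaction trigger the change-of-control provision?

The purchase changes only Elena's holdings, so Elena is the only person who could newly come to control Redfern.
Elena holds 88% of Redfern, so Elena controls Redfern.
So Elena already controls Redfern before the transaction.
After the purchase, Elena holds 6% of Rowan directly.
Elena controlled Redfern already, so this is not a new person acquiring control; every other person's position is unchanged or reduced.
No new person acquires control, so the clause is not triggered.

No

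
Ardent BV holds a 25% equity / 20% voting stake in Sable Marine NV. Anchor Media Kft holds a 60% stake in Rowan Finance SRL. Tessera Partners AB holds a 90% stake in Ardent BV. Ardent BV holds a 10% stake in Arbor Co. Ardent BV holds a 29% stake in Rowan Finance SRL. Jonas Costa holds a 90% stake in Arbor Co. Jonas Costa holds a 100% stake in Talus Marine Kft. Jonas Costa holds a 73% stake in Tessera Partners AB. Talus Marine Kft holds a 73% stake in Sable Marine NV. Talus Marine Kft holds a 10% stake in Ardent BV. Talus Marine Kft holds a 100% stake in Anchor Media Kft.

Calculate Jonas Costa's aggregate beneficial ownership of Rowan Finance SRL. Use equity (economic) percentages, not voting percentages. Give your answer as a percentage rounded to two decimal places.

81.95%

Jonas reaches Rowan along 3 paths.
Via Tessera → Ardent: 73% × 90% × 29% = 19.053%.
Via Talus → Ardent: 100% × 10% × 29% = 2.9%.
Via Talus → Anchor: 100% × 100% × 60% = 60%.
Total: 19.053% + 2.9% + 60% = 81.953%.
Rounded: 81.95%.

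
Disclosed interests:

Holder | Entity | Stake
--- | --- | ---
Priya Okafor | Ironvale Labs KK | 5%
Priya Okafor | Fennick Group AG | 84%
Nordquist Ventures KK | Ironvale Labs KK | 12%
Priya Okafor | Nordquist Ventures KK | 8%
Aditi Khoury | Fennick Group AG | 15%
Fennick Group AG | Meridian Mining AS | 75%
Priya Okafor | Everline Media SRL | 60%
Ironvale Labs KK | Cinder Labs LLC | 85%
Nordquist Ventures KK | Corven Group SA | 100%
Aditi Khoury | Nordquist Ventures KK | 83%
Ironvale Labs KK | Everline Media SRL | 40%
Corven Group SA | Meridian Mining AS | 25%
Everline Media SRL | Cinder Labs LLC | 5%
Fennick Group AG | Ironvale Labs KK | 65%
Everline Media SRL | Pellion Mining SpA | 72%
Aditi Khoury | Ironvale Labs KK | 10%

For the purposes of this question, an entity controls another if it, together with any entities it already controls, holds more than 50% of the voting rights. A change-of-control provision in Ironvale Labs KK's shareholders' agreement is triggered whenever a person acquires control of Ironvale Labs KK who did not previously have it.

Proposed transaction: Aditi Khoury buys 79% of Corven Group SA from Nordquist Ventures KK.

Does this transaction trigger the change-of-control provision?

The purchase adds only to Aditi's holdings (Nordquist's stake shrinks), so Aditi is the only person who could newly come to control Ironvale.
Aditi holds 83% of Nordquist, so Aditi controls Nordquist.
Nordquist holds 100% of Corven, so Aditi controls Corven.
In Ironvale, Aditi's side holds only 10% + 12% = 22%, not > 50%.
So before the transaction, Aditi does not control Ironvale.
After the purchase, Aditi holds 79% of Corven directly, and Nordquist's stake falls to 21%.
Nordquist and Aditi together hold 21% + 79% = 100% of Corven, so Aditi controls Corven.
After the transaction, Aditi's side holds 10% + 12% = 22% of Ironvale, not > 50%, so Aditi still does not control Ironvale.
No new person acquires control, so the clause is not triggered.

No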